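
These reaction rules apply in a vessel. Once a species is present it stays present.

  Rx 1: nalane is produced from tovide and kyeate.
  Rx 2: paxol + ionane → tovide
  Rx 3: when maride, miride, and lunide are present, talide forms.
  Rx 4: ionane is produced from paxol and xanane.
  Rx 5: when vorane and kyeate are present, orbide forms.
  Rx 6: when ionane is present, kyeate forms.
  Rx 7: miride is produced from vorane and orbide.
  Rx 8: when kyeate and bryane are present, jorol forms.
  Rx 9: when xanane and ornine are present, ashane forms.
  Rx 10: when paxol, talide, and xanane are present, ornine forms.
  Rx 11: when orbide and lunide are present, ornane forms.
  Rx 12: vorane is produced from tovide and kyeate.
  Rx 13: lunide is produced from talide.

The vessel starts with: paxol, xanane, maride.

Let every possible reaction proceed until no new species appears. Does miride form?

paxol and xanane present → ionane forms (Rx 4).
paxol and ionane present → tovide forms (Rx 2).
ionane present → kyeate forms (Rx 6).
tovide and kyeate present → vorane forms (Rx 12).
vorane and kyeate present → orbide forms (Rx 5).
vorane and orbide present → miride forms (Rx 7).

Yes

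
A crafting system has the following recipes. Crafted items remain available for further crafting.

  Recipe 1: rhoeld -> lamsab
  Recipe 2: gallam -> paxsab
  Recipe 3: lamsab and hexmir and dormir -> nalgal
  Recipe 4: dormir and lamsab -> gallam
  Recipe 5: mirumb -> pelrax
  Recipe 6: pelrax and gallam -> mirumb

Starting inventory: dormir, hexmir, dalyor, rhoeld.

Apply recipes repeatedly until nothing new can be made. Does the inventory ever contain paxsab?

rhoeld -> lamsab (Recipe 1).
Using Recipe 4, dormir and lamsab make gallam.
gallam -> paxsab (Recipe 2).

Yes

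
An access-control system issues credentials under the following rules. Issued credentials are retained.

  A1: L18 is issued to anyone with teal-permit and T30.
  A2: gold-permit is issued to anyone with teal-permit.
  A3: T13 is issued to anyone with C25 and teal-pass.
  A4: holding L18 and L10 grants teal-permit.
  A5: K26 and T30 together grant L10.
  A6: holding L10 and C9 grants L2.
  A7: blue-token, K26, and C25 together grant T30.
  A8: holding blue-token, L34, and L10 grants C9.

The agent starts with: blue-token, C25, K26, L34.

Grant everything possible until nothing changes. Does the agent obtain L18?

L18 would need teal-permit and T30 (A1), but teal-permit is never granted.

No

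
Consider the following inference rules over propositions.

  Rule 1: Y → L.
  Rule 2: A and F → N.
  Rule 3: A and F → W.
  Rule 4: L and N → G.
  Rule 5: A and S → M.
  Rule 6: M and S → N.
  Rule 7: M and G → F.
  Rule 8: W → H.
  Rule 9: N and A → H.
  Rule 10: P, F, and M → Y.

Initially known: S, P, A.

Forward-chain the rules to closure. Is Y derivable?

Y would need P, F, and M (Rule 10), but F is never established.

No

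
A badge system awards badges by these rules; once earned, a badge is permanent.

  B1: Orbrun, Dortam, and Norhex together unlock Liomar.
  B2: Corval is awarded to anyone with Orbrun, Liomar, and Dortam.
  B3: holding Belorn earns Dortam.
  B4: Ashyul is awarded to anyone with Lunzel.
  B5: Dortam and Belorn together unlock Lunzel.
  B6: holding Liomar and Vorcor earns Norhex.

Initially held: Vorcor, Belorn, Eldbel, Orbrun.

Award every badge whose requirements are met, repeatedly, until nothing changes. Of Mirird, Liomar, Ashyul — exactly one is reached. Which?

Ashyul

With Belorn, Dortam is earned (B3).
With Dortam and Belorn, Lunzel is earned (B5).
With Lunzel, Ashyul is earned (B4).
No rule produces Mirird, and it is not given. Liomar would need Orbrun, Dortam, and Norhex (B1), but Norhex is never earned.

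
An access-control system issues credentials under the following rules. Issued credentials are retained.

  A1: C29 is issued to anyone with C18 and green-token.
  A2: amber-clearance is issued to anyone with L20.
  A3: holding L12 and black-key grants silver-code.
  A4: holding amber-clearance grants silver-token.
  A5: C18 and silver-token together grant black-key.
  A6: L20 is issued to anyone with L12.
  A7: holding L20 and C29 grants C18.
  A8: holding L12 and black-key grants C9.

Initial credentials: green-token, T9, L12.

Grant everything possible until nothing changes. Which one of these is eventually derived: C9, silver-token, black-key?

silver-token

Holding L12 grants L20 (A6).
Holding L20 grants amber-clearance (A2).
Holding amber-clearance grants silver-token (A4).
black-key would need C18 and silver-token (A5), but C18 is never granted. C9 would need L12 and black-key (A8), but black-key is never granted.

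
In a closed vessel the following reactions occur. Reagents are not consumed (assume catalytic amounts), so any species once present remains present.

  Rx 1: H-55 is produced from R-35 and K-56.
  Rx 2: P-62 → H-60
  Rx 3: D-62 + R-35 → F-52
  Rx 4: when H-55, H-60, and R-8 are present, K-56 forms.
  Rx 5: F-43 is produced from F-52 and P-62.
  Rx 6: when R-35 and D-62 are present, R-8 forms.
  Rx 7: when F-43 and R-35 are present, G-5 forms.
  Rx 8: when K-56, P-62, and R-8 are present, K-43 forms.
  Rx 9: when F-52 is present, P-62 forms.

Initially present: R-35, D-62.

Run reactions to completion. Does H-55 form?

H-55 would need R-35 and K-56 (Rx 1), but K-56 never forms.

No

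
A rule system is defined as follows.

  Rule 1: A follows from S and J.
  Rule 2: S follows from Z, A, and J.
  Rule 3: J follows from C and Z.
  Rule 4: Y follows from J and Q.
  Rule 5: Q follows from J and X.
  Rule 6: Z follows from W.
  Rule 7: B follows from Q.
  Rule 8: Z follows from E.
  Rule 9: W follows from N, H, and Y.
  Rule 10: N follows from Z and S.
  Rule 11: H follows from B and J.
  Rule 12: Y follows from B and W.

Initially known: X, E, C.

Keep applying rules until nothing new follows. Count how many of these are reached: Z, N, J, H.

E holds, so Z follows (Rule 8).
From C and Z, Rule 3 gives J.
J and X hold, so Q follows (Rule 5).
From Q, Rule 7 gives B.
From B and J, Rule 11 gives H.
Z: reached.
N would need Z and S (Rule 10), but S is never established.
J: reached.
H: reached.
Reached: Z, J, and H — 3 of the 4.

3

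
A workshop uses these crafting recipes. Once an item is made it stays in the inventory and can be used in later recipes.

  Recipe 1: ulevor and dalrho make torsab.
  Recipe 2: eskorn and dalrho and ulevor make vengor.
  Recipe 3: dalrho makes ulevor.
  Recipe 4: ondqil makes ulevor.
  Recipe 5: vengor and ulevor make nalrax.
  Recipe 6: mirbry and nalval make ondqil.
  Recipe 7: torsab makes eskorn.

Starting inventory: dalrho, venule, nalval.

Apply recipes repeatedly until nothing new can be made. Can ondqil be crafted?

ondqil would need mirbry and nalval (Recipe 6), but mirbry is never obtained.

No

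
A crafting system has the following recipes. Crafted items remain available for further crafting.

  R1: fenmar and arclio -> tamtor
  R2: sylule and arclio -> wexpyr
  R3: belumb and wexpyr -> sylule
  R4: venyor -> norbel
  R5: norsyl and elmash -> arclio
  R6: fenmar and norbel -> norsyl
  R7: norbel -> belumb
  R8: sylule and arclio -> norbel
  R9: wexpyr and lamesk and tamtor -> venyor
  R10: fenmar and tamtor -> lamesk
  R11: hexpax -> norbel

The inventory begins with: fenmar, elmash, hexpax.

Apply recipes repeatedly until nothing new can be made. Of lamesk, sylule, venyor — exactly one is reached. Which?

hexpax -> norbel (R11).
Using R6, fenmar and norbel make norsyl.
norsyl and elmash -> arclio (R5).
Using R1, fenmar and arclio make tamtor.
fenmar and tamtor -> lamesk (R10).
venyor would need wexpyr, lamesk, and tamtor (R9), but wexpyr is never obtained. sylule would need belumb and wexpyr (R3), but wexpyr is never obtained.

lamesk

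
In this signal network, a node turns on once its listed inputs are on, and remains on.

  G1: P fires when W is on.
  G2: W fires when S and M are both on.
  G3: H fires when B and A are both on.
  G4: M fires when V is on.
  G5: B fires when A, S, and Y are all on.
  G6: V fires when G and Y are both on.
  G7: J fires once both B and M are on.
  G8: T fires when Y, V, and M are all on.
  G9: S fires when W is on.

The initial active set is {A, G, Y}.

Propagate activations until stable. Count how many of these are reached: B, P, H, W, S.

B would need A, S, and Y (G5), but S never turns on.
P would need W (G1), but W never turns on.
H would need B and A (G3), but B never turns on.
W would need S and M (G2), but S never turns on.
S would need W (G9), but W never turns on.
None of the 5 are reached.

0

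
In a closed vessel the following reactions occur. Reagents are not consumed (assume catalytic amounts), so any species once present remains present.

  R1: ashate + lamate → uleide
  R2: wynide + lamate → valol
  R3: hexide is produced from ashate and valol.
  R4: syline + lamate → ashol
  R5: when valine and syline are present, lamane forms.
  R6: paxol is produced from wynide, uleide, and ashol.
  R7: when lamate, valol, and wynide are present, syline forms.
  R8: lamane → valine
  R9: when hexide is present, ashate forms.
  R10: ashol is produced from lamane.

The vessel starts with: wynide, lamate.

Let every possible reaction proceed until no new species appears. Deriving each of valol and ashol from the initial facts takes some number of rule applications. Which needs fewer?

valol

valol: wynide and lamate present → valol forms (R2). [1 rule application]
ashol: wynide and lamate present → valol forms (R2). lamate, valol, and wynide present → syline forms (R7). syline and lamate present → ashol forms (R4). [3 rule applications]
valol needs fewer.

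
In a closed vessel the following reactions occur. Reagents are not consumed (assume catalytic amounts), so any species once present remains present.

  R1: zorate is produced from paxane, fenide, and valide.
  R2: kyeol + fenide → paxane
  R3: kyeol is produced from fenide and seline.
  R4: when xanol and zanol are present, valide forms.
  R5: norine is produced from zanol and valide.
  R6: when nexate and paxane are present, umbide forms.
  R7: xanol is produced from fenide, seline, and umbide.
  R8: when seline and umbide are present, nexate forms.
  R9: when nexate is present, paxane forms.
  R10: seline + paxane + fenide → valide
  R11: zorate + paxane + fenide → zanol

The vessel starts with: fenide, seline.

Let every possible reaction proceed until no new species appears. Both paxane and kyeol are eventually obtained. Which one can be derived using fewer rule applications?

kyeol

kyeol: fenide and seline present → kyeol forms (R3). [1 rule application]
paxane: fenide and seline present → kyeol forms (R3). kyeol and fenide present → paxane forms (R2). [2 rule applications]
kyeol needs fewer.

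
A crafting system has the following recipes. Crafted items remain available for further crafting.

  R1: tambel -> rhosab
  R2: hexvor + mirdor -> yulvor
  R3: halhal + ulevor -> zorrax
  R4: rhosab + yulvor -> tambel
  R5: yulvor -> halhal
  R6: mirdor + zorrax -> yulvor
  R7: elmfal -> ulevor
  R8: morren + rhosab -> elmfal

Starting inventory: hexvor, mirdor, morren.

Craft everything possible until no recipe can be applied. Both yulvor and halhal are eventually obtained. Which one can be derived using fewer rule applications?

yulvor: hexvor + mirdor -> yulvor (R2). [1 rule application]
halhal: Using R2, hexvor and mirdor make yulvor. Using R5, yulvor makes halhal. [2 rule applications]
yulvor needs fewer.

yulvor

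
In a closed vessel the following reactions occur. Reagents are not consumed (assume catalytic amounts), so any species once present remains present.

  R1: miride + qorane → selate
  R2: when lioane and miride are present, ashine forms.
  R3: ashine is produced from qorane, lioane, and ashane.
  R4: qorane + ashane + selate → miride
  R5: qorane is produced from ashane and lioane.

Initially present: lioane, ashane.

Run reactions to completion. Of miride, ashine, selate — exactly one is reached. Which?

ashine

ashane and lioane present → qorane forms (R5).
qorane, lioane, and ashane present → ashine forms (R3).
selate would need miride and qorane (R1), but miride never forms. miride would need qorane, ashane, and selate (R4), but selate never forms.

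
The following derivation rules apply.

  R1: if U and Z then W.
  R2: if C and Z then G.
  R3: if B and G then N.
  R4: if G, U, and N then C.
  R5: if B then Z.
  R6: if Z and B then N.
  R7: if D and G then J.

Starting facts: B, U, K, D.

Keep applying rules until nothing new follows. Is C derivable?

No

C would need G, U, and N (R4), but G is never established.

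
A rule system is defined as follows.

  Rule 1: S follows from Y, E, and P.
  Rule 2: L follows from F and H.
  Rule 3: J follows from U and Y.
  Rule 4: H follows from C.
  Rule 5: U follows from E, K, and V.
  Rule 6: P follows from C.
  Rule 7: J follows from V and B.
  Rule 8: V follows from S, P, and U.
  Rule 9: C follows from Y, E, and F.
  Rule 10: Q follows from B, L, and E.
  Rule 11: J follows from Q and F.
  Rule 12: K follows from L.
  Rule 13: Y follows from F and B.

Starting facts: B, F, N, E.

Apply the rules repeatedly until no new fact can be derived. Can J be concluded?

Yes

From F and B, Rule 13 gives Y.
Y, E, and F hold, so C follows (Rule 9).
C holds, so H follows (Rule 4).
From F and H, Rule 2 gives L.
B, L, and E hold, so Q follows (Rule 10).
Q and F hold, so J follows (Rule 11).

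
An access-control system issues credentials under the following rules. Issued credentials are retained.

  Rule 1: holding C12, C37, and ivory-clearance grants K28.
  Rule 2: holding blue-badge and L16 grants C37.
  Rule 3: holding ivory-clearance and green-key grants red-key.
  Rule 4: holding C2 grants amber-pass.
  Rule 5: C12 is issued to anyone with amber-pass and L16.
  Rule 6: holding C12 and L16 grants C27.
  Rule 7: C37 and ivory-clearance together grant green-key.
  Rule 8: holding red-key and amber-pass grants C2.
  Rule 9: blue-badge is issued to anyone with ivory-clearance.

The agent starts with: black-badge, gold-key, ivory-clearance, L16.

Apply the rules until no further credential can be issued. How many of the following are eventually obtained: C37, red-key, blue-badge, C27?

3

Holding ivory-clearance grants blue-badge (Rule 9).
Holding blue-badge and L16 grants C37 (Rule 2).
Holding C37 and ivory-clearance grants green-key (Rule 7).
Holding ivory-clearance and green-key grants red-key (Rule 3).
C37: reached.
red-key: reached.
blue-badge: reached.
C27 would need C12 and L16 (Rule 6), but C12 is never granted.
Reached: C37, red-key, and blue-badge — 3 of the 4.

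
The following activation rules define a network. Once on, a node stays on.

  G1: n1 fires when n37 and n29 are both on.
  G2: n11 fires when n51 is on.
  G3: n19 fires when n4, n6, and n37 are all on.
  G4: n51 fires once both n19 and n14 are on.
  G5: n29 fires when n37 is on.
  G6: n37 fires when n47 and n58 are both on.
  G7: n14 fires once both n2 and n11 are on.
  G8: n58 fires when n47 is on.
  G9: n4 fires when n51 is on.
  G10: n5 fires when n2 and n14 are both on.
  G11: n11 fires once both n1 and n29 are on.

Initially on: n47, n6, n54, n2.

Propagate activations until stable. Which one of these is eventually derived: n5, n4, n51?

n5

G8: n47 on → n58 on.
n47 and n58 are on, so n37 fires (G6).
G5: n37 on → n29 on.
G1: n37 and n29 on → n1 on.
G11: n1 and n29 on → n11 on.
G7: n2 and n11 on → n14 on.
G10: n2 and n14 on → n5 on.
n4 would need n51 (G9), but n51 never turns on. n51 would need n19 and n14 (G4), but n19 never turns on.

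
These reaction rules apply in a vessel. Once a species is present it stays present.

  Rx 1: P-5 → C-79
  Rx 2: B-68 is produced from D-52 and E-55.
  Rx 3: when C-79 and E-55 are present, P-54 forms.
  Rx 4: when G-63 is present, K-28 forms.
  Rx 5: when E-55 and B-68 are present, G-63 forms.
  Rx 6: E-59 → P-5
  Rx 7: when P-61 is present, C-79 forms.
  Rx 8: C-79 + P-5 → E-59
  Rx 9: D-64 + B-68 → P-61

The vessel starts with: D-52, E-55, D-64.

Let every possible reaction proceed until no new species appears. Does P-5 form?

No

P-5 would need E-59 (Rx 6), but E-59 never forms.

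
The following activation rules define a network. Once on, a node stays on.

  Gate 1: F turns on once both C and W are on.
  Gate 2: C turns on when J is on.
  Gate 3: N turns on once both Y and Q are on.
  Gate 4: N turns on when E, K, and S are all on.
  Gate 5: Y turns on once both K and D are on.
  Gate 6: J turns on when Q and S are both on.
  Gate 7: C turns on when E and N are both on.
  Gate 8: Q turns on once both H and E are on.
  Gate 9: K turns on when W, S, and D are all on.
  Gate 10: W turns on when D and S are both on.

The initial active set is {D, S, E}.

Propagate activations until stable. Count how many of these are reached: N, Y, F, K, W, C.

6

Gate 10: D and S on → W on.
W, S, and D are on, so K turns on (Gate 9).
Gate 5: K and D on → Y on.
Gate 4: E, K, and S on → N on.
Gate 7: E and N on → C on.
C and W are on, so F turns on (Gate 1).
N: reached.
Y: reached.
F: reached.
K: reached.
W: reached.
C: reached.
All 6 are reached.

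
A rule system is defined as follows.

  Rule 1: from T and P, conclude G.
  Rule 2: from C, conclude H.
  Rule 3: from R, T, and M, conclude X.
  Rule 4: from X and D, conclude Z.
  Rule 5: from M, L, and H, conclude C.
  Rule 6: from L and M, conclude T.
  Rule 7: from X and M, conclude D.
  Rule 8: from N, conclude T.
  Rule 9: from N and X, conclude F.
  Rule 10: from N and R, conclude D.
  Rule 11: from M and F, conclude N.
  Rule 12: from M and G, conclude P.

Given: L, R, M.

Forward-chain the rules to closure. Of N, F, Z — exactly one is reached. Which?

L and M hold, so T follows (Rule 6).
R, T, and M hold, so X follows (Rule 3).
From X and M, Rule 7 gives D.
From X and D, Rule 4 gives Z.
F would need N and X (Rule 9), but N is never established. N would need M and F (Rule 11), but F is never established.

Z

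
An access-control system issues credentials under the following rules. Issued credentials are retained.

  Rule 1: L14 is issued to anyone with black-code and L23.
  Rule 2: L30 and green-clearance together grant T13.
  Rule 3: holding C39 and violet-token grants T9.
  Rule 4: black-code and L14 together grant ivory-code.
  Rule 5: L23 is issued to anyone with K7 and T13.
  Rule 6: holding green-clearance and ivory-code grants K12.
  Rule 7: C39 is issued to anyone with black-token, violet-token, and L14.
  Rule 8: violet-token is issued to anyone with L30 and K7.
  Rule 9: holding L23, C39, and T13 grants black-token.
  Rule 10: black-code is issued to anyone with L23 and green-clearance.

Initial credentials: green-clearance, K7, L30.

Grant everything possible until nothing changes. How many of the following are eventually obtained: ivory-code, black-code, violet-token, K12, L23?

Holding L30 and green-clearance grants T13 (Rule 2).
Holding L30 and K7 grants violet-token (Rule 8).
Holding K7 and T13 grants L23 (Rule 5).
Holding L23 and green-clearance grants black-code (Rule 10).
Holding black-code and L23 grants L14 (Rule 1).
Holding black-code and L14 grants ivory-code (Rule 4).
Holding green-clearance and ivory-code grants K12 (Rule 6).
ivory-code: reached.
black-code: reached.
violet-token: reached.
K12: reached.
L23: reached.
All 5 are reached.

5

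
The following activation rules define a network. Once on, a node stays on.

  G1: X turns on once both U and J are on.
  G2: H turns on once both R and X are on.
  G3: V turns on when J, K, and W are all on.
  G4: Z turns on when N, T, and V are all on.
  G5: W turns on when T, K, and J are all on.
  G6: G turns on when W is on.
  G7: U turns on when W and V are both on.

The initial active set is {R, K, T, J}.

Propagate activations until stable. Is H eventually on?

G5: T, K, and J on → W on.
J, K, and W are on, so V turns on (G3).
W and V are on, so U turns on (G7).
G1: U and J on → X on.
G2: R and X on → H on.

Yes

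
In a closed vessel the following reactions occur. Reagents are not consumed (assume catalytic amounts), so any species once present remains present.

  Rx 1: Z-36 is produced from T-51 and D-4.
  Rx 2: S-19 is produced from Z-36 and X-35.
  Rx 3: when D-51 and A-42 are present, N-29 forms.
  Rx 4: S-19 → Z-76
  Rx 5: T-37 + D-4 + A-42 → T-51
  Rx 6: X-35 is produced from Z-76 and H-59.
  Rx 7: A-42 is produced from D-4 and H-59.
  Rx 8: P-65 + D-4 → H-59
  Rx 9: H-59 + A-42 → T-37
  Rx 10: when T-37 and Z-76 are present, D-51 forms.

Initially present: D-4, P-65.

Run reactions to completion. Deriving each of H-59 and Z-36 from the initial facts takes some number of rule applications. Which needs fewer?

H-59: P-65 and D-4 present → H-59 forms (Rx 8). [1 rule application]
Z-36: P-65 and D-4 present → H-59 forms (Rx 8). D-4 and H-59 present → A-42 forms (Rx 7). H-59 and A-42 present → T-37 forms (Rx 9). T-37, D-4, and A-42 present → T-51 forms (Rx 5). T-51 and D-4 present → Z-36 forms (Rx 1). [5 rule applications]
H-59 needs fewer.

H-59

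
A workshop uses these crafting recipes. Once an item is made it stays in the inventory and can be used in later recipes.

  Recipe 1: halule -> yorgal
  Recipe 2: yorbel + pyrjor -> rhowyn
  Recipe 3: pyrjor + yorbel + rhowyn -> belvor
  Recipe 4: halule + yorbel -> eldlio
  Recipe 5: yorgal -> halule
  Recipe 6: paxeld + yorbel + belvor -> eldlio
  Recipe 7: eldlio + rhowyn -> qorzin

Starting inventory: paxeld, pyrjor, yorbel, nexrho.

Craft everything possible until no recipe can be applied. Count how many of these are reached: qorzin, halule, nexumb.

1

Using Recipe 2, yorbel and pyrjor make rhowyn.
pyrjor + yorbel + rhowyn -> belvor (Recipe 3).
paxeld + yorbel + belvor -> eldlio (Recipe 6).
Using Recipe 7, eldlio and rhowyn make qorzin.
qorzin: reached.
halule would need yorgal (Recipe 5), but yorgal is never obtained.
No rule produces nexumb, and it is not given.
Reached: qorzin — 1 of the 3.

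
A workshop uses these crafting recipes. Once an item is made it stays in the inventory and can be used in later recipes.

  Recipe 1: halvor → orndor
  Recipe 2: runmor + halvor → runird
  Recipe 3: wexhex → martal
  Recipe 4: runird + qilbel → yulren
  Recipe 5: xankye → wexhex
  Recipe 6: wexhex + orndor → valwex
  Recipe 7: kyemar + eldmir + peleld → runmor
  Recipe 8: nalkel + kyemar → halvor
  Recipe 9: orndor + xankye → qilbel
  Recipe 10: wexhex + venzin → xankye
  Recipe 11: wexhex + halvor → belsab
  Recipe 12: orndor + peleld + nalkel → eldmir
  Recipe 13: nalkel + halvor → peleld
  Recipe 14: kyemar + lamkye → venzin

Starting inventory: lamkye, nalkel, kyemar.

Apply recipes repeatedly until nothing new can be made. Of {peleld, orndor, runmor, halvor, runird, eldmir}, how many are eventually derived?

nalkel + kyemar → halvor (Recipe 8).
Using Recipe 1, halvor makes orndor.
Using Recipe 13, nalkel and halvor make peleld.
orndor + peleld + nalkel → eldmir (Recipe 12).
Using Recipe 7, kyemar, eldmir, and peleld make runmor.
Using Recipe 2, runmor and halvor make runird.
peleld: reached.
orndor: reached.
runmor: reached.
halvor: reached.
runird: reached.
eldmir: reached.
All 6 are reached.

6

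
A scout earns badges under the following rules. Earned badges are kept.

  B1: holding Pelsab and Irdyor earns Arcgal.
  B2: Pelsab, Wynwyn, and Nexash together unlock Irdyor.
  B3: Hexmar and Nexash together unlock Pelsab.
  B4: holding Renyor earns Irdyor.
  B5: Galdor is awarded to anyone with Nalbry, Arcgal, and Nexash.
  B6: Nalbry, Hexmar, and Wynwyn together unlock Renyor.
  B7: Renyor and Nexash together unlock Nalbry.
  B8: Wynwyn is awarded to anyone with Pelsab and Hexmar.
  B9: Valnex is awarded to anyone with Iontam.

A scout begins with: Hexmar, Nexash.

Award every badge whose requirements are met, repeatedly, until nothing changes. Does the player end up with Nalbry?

No

Nalbry would need Renyor and Nexash (B7), but Renyor is never earned.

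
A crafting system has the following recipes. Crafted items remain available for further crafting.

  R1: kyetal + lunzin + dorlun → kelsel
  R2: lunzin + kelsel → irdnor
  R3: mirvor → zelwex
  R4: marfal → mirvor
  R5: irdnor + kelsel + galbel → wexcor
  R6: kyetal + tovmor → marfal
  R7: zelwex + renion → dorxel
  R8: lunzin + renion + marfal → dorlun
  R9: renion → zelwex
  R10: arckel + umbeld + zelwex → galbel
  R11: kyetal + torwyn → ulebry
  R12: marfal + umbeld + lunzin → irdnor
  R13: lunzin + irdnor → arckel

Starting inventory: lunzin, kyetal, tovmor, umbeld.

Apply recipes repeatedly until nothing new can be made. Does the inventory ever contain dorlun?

No

dorlun would need lunzin, renion, and marfal (R8), but renion is never obtained.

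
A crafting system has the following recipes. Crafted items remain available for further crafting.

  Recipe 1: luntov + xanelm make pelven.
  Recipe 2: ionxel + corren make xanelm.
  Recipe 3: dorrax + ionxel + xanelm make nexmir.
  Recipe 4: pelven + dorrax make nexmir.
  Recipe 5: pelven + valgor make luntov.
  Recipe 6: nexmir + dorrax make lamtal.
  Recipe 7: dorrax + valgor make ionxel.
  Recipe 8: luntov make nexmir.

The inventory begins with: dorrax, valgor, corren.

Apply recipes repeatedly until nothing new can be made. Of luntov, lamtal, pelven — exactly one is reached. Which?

Using Recipe 7, dorrax and valgor make ionxel.
Using Recipe 2, ionxel and corren make xanelm.
dorrax + ionxel + xanelm → nexmir (Recipe 3).
Using Recipe 6, nexmir and dorrax make lamtal.
pelven would need luntov and xanelm (Recipe 1), but luntov is never obtained. luntov would need pelven and valgor (Recipe 5), but pelven is never obtained.

lamtal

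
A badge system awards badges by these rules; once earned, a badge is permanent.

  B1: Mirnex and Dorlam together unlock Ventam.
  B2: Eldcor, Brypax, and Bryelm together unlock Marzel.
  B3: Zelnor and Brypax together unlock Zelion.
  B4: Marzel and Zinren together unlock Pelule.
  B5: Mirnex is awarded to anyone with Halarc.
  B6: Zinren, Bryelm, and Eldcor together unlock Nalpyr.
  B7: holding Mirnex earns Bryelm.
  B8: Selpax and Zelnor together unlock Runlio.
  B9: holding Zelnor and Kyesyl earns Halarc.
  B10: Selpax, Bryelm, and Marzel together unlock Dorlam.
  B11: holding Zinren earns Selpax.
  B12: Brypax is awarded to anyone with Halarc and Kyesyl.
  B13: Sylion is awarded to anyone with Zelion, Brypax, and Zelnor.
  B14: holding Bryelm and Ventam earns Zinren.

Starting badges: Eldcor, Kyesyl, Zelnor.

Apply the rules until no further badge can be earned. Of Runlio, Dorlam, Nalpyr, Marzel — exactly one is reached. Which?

With Zelnor and Kyesyl, Halarc is earned (B9).
With Halarc and Kyesyl, Brypax is earned (B12).
With Halarc, Mirnex is earned (B5).
With Mirnex, Bryelm is earned (B7).
With Eldcor, Brypax, and Bryelm, Marzel is earned (B2).
Nalpyr would need Zinren, Bryelm, and Eldcor (B6), but Zinren is never earned. Runlio would need Selpax and Zelnor (B8), but Selpax is never earned. Dorlam would need Selpax, Bryelm, and Marzel (B10), but Selpax is never earned.

Marzel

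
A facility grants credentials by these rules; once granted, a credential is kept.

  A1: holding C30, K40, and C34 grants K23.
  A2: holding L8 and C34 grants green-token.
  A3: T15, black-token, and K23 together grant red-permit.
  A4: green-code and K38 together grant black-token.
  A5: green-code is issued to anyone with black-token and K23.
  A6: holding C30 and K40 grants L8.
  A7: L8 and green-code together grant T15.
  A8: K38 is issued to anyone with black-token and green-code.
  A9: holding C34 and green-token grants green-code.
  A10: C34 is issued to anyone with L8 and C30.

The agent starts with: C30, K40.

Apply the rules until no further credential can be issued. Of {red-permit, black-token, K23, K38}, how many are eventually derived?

1

Holding C30 and K40 grants L8 (A6).
Holding L8 and C30 grants C34 (A10).
Holding C30, K40, and C34 grants K23 (A1).
red-permit would need T15, black-token, and K23 (A3), but black-token is never granted.
black-token would need green-code and K38 (A4), but K38 is never granted.
K23: reached.
K38 would need black-token and green-code (A8), but black-token is never granted.
Reached: K23 — 1 of the 4.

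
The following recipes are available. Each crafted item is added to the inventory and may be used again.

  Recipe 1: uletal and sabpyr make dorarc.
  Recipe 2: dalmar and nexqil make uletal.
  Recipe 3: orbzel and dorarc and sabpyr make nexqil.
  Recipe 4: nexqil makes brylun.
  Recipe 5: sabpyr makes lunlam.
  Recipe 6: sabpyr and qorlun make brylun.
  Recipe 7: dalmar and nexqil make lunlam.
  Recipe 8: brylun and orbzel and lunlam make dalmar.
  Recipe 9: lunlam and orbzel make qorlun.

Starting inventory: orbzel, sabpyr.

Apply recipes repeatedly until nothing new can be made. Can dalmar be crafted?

sabpyr → lunlam (Recipe 5).
lunlam and orbzel → qorlun (Recipe 9).
Using Recipe 6, sabpyr and qorlun make brylun.
Using Recipe 8, brylun, orbzel, and lunlam make dalmar.

Yes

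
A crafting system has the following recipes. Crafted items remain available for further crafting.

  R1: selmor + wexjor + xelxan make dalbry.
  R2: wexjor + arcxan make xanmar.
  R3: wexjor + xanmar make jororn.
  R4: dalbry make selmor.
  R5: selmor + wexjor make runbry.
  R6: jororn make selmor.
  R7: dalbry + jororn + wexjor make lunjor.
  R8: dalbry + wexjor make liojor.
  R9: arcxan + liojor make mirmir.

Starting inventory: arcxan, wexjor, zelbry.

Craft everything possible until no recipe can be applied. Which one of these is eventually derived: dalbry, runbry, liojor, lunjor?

Using R2, wexjor and arcxan make xanmar.
Using R3, wexjor and xanmar make jororn.
Using R6, jororn makes selmor.
Using R5, selmor and wexjor make runbry.
liojor would need dalbry and wexjor (R8), but dalbry is never obtained. dalbry would need selmor, wexjor, and xelxan (R1), but xelxan is never obtained. lunjor would need dalbry, jororn, and wexjor (R7), but dalbry is never obtained.

runbry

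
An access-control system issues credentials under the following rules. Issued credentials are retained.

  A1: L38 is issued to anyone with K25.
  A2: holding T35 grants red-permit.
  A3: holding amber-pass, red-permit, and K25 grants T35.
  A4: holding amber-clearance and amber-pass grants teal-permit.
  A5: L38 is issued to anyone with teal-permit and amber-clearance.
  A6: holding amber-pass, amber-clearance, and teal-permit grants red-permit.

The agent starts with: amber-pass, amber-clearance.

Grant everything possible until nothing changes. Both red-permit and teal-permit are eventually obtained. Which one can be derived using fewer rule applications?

teal-permit

teal-permit: Holding amber-clearance and amber-pass grants teal-permit (A4). [1 rule application]
red-permit: Holding amber-clearance and amber-pass grants teal-permit (A4). Holding amber-pass, amber-clearance, and teal-permit grants red-permit (A6). [2 rule applications]
teal-permit needs fewer.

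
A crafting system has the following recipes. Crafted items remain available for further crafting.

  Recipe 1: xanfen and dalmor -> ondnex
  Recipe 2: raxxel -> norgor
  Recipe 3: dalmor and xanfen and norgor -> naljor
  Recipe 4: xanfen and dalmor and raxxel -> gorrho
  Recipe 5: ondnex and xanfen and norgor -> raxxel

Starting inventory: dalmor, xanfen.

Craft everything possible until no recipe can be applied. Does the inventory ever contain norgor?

No

norgor would need raxxel (Recipe 2), but raxxel is never obtained.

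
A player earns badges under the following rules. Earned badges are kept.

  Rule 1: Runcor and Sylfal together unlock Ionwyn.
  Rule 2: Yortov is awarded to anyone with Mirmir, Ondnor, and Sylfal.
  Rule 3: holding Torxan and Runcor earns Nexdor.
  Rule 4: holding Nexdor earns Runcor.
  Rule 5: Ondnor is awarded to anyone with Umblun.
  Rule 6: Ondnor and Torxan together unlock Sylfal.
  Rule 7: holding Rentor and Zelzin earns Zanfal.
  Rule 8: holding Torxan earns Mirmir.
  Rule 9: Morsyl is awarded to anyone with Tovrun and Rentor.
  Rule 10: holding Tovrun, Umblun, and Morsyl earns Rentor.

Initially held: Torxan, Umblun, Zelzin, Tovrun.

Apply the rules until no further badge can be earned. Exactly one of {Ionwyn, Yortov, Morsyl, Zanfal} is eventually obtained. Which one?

With Torxan, Mirmir is earned (Rule 8).
With Umblun, Ondnor is earned (Rule 5).
With Ondnor and Torxan, Sylfal is earned (Rule 6).
With Mirmir, Ondnor, and Sylfal, Yortov is earned (Rule 2).
Morsyl would need Tovrun and Rentor (Rule 9), but Rentor is never earned. Zanfal would need Rentor and Zelzin (Rule 7), but Rentor is never earned. Ionwyn would need Runcor and Sylfal (Rule 1), but Runcor is never earned.

Yortov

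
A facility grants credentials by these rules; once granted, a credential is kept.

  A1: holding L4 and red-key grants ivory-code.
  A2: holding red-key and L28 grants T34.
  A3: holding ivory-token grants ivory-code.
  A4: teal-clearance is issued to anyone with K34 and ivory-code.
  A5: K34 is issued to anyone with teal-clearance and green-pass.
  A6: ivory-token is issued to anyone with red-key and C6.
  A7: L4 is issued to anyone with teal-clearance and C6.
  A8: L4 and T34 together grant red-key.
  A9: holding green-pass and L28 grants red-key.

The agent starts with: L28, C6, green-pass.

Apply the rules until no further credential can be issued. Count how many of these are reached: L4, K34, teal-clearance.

0

L4 would need teal-clearance and C6 (A7), but teal-clearance is never granted.
K34 would need teal-clearance and green-pass (A5), but teal-clearance is never granted.
teal-clearance would need K34 and ivory-code (A4), but K34 is never granted.
None of the 3 are reached.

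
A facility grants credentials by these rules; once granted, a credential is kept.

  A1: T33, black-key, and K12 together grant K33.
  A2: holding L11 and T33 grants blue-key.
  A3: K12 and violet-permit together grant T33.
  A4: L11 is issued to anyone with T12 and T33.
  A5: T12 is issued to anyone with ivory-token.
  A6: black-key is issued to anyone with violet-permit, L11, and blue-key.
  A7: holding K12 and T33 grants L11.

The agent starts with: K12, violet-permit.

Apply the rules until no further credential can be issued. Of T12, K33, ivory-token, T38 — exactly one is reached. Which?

Holding K12 and violet-permit grants T33 (A3).
Holding K12 and T33 grants L11 (A7).
Holding L11 and T33 grants blue-key (A2).
Holding violet-permit, L11, and blue-key grants black-key (A6).
Holding T33, black-key, and K12 grants K33 (A1).
No rule produces ivory-token, and it is not given. No rule produces T38, and it is not given. T12 would need ivory-token (A5), but ivory-token is never granted.

K33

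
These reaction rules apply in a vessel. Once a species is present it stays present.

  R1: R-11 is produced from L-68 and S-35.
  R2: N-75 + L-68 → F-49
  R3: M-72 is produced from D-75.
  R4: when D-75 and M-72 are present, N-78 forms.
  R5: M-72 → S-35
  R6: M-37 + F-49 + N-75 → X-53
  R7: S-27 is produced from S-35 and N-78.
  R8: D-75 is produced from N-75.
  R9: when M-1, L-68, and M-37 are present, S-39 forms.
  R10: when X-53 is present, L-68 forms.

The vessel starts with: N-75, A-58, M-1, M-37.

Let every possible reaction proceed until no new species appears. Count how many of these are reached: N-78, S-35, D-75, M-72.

4

N-75 present → D-75 forms (R8).
D-75 present → M-72 forms (R3).
M-72 present → S-35 forms (R5).
D-75 and M-72 present → N-78 forms (R4).
N-78: reached.
S-35: reached.
D-75: reached.
M-72: reached.
All 4 are reached.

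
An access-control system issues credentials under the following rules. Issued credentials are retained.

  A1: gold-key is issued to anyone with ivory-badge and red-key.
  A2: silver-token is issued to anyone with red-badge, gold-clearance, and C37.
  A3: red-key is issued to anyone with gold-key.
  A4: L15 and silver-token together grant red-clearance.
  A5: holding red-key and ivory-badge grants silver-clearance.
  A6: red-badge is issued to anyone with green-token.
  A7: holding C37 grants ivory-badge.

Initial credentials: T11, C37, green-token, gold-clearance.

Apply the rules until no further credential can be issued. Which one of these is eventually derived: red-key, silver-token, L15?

Holding green-token grants red-badge (A6).
Holding red-badge, gold-clearance, and C37 grants silver-token (A2).
red-key would need gold-key (A3), but gold-key is never granted. No rule produces L15, and it is not given.

silver-token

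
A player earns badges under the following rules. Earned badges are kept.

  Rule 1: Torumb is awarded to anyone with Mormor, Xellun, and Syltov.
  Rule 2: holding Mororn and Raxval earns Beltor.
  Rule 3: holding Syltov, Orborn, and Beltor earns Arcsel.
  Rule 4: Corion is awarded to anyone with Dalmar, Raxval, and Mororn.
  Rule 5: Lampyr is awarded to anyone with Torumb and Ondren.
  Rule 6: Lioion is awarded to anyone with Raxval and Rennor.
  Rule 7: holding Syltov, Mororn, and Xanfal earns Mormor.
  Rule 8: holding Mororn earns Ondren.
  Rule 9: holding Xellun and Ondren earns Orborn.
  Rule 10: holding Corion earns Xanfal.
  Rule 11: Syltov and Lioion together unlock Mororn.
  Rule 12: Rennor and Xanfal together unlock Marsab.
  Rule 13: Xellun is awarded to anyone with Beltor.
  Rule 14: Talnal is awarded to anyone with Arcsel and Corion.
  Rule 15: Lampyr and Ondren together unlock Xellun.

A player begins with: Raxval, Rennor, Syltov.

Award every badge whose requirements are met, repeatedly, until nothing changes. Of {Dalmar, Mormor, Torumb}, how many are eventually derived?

0

No rule produces Dalmar, and it is not given.
Mormor would need Syltov, Mororn, and Xanfal (Rule 7), but Xanfal is never earned.
Torumb would need Mormor, Xellun, and Syltov (Rule 1), but Mormor is never earned.
None of the 3 are reached.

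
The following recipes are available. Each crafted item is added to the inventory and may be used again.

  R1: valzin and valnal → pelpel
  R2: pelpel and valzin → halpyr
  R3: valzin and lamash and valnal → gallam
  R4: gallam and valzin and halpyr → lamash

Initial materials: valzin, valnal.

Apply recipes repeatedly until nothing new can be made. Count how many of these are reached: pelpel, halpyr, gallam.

2

valzin and valnal → pelpel (R1).
pelpel and valzin → halpyr (R2).
pelpel: reached.
halpyr: reached.
gallam would need valzin, lamash, and valnal (R3), but lamash is never obtained.
Reached: pelpel and halpyr — 2 of the 3.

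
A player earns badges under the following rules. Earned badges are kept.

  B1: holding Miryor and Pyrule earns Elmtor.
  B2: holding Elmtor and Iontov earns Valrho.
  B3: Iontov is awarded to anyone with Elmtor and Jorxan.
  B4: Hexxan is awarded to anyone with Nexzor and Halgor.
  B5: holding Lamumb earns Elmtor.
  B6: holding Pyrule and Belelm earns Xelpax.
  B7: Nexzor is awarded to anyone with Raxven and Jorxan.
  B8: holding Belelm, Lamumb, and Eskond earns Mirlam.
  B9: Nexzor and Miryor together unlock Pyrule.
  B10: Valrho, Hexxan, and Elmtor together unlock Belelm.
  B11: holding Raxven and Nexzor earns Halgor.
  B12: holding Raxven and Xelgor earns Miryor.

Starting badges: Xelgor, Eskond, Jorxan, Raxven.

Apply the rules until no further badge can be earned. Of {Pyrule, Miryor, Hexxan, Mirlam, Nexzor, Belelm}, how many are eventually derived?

With Raxven and Jorxan, Nexzor is earned (B7).
With Raxven and Xelgor, Miryor is earned (B12).
With Nexzor and Miryor, Pyrule is earned (B9).
With Raxven and Nexzor, Halgor is earned (B11).
With Miryor and Pyrule, Elmtor is earned (B1).
With Nexzor and Halgor, Hexxan is earned (B4).
With Elmtor and Jorxan, Iontov is earned (B3).
With Elmtor and Iontov, Valrho is earned (B2).
With Valrho, Hexxan, and Elmtor, Belelm is earned (B10).
Pyrule: reached.
Miryor: reached.
Hexxan: reached.
Mirlam would need Belelm, Lamumb, and Eskond (B8), but Lamumb is never earned.
Nexzor: reached.
Belelm: reached.
Reached: Pyrule, Miryor, Hexxan, Nexzor, and Belelm — 5 of the 6.

5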